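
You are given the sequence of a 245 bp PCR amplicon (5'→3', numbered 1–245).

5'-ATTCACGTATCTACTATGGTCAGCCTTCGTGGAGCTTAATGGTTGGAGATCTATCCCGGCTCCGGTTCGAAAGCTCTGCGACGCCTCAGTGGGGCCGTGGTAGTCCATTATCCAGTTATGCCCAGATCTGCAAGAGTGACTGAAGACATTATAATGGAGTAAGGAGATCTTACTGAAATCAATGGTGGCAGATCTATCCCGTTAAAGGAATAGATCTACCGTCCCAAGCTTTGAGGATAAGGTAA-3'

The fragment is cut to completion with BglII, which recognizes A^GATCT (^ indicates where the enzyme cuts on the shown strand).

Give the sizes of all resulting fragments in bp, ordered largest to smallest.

77, 47, 41, 33, 25, 22 bp

BglII sites (AGATCT) start at positions 47, 124, 165, 190, 212.
BglII cuts after the first base of each site, so after positions 47, 124, 165, 190, 212.
Linear molecule, 5 cuts → 6 fragments:
  1–47 → 47 bp
  48–124 → 77 bp
  125–165 → 41 bp
  166–190 → 25 bp
  191–212 → 22 bp
  213–245 → 33 bp
Sorted largest to smallest: 77, 47, 41, 33, 25, 22 bp.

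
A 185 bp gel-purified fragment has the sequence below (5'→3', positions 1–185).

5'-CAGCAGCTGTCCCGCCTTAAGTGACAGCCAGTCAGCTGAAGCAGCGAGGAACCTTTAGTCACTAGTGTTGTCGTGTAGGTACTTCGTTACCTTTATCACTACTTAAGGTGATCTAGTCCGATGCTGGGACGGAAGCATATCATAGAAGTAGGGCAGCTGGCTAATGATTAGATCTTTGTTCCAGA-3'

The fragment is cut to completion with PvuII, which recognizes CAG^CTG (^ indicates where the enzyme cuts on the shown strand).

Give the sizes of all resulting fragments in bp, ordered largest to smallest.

121, 29, 29, 6 bp

PvuII sites (CAGCTG) start at positions 4, 33, 154.
PvuII cuts after base 3 of each site, so after positions 6, 35, 156.
Linear molecule, 3 cuts → 4 fragments:
  1–6 → 6 bp
  7–35 → 29 bp
  36–156 → 121 bp
  157–185 → 29 bp
Sorted largest to smallest: 121, 29, 29, 6 bp.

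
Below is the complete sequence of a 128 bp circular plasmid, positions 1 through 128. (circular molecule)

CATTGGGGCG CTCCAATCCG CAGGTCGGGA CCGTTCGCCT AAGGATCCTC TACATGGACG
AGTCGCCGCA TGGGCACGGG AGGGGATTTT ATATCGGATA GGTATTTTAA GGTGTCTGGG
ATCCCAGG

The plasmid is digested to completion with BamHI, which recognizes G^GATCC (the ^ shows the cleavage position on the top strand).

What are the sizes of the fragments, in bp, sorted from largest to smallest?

76, 52 bp

BamHI sites (GGATCC) start at positions 43, 119.
BamHI cuts after the first base of each site, so after positions 43, 119.
Circular molecule, 2 cuts → 2 fragments:
  44–119 → 76 bp
  120–128 then 1–43 → 9 + 43 = 52 bp
Sorted largest to smallest: 76, 52 bp.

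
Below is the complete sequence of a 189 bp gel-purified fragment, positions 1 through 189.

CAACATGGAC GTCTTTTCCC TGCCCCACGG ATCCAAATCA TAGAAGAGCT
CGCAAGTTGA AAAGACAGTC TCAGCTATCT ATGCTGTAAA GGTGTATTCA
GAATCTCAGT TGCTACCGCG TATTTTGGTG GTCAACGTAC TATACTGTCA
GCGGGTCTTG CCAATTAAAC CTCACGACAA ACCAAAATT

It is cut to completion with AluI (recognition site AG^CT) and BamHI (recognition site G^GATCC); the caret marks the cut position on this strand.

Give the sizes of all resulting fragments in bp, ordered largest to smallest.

115, 29, 26, 19 bp

AluI sites (AGCT) start at positions 47, 73.
AluI cuts after base 2 of each site, so after positions 48, 74.
The BamHI site (GGATCC) starts at position 29.
BamHI cuts after the first base of each site, so after position 29.
Combined cut positions: 29, 48, 74.
Linear molecule, 3 cuts → 4 fragments:
  1–29 → 29 bp
  30–48 → 19 bp
  49–74 → 26 bp
  75–189 → 115 bp
Sorted largest to smallest: 115, 29, 26, 19 bp.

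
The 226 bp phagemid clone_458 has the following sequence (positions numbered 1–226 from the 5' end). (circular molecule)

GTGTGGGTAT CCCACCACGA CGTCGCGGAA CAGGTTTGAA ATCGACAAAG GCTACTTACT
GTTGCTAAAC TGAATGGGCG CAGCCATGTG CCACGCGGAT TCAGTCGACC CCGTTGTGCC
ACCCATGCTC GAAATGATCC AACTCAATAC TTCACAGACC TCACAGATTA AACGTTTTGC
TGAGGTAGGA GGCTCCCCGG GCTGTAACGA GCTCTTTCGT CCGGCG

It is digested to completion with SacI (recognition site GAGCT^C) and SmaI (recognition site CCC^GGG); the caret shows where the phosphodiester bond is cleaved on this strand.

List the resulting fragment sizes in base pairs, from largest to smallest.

The SacI site (GAGCTC) starts at position 209.
SacI cuts after base 5 of each site (before the last base), so after position 213.
The SmaI site (CCCGGG) starts at position 196.
SmaI cuts after base 3 of each site, so after position 198.
Combined cut positions: 198, 213.
Circular molecule, 2 cuts → 2 fragments:
  199–213 → 15 bp
  214–226 then 1–198 → 13 + 198 = 211 bp
Sorted largest to smallest: 211, 15 bp.

211, 15 bp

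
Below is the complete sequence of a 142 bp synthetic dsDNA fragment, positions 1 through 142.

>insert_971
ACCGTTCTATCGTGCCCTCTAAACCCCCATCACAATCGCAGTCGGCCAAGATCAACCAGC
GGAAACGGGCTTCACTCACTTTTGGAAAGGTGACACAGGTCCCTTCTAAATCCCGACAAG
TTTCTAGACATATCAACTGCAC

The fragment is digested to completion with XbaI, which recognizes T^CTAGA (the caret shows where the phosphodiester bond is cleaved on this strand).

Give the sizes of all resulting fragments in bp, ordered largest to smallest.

123, 19 bp

The XbaI site (TCTAGA) starts at position 123.
XbaI cuts after the first base of each site, so after position 123.
Linear molecule, 1 cut → 2 fragments:
  1–123 → 123 bp
  124–142 → 19 bp
Sorted largest to smallest: 123, 19 bp.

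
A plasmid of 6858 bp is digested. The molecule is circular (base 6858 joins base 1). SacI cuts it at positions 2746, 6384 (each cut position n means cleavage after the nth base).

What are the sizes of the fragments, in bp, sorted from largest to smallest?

Circular molecule, 2 cuts → 2 fragments:
  6384 − 2746 = 3638 bp
  wrap: 6858 − 6384 + 2746 = 3220 bp
Sorted largest to smallest: 3638, 3220 bp.

3638, 3220 bp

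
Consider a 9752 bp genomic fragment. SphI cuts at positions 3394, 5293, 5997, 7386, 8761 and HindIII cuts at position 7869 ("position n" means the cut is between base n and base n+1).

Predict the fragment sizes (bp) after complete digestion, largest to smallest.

3394, 1899, 1389, 991, 892, 704, 483 bp

Combined cut positions (sorted): 3394, 5293, 5997, 7386, 7869, 8761.
Linear molecule, 6 cuts → 7 fragments:
  3394 − 0 = 3394 bp
  5293 − 3394 = 1899 bp
  5997 − 5293 = 704 bp
  7386 − 5997 = 1389 bp
  7869 − 7386 = 483 bp
  8761 − 7869 = 892 bp
  9752 − 8761 = 991 bp
Sorted largest to smallest: 3394, 1899, 1389, 991, 892, 704, 483 bp.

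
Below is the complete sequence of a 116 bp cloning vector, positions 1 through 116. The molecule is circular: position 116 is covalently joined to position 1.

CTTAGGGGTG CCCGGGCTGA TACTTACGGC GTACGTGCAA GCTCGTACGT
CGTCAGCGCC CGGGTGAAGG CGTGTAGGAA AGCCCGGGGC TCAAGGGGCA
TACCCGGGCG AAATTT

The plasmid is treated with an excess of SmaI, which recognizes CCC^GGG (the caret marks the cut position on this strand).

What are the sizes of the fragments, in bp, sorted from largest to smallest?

SmaI sites (CCCGGG) start at positions 11, 59, 83, 103.
SmaI cuts after base 3 of each site, so after positions 13, 61, 85, 105.
Circular molecule, 4 cuts → 4 fragments:
  14–61 → 48 bp
  62–85 → 24 bp
  86–105 → 20 bp
  106–116 then 1–13 → 11 + 13 = 24 bp
Sorted largest to smallest: 48, 24, 24, 20 bp.

48, 24, 24, 20 bp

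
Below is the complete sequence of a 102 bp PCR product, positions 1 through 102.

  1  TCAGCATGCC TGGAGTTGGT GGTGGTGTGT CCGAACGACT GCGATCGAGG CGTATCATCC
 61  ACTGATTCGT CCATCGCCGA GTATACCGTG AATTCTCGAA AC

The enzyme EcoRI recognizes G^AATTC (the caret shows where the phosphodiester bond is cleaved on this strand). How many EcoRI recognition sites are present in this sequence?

GAATTC occurs starting at position 90.
EcoRI cuts at 1 site.

1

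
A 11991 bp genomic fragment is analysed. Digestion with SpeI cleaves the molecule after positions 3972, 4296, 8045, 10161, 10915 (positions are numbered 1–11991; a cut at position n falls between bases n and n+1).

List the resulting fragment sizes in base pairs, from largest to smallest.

3972, 3749, 2116, 1076, 754, 324 bp

Linear molecule, 5 cuts → 6 fragments:
  3972 − 0 = 3972 bp
  4296 − 3972 = 324 bp
  8045 − 4296 = 3749 bp
  10161 − 8045 = 2116 bp
  10915 − 10161 = 754 bp
  11991 − 10915 = 1076 bp
Sorted largest to smallest: 3972, 3749, 2116, 1076, 754, 324 bp.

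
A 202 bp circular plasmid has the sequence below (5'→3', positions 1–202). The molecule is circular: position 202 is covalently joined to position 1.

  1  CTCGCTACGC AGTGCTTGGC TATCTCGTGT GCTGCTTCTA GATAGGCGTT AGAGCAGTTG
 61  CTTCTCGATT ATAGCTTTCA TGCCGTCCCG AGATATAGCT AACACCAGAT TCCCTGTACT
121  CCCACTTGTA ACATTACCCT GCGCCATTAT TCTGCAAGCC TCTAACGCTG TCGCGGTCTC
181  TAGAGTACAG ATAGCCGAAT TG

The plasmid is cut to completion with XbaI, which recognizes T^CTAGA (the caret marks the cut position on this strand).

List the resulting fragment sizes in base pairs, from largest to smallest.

142, 60 bp

XbaI sites (TCTAGA) start at positions 37, 179.
XbaI cuts after the first base of each site, so after positions 37, 179.
Circular molecule, 2 cuts → 2 fragments:
  38–179 → 142 bp
  180–202 then 1–37 → 23 + 37 = 60 bp
Sorted largest to smallest: 142, 60 bp.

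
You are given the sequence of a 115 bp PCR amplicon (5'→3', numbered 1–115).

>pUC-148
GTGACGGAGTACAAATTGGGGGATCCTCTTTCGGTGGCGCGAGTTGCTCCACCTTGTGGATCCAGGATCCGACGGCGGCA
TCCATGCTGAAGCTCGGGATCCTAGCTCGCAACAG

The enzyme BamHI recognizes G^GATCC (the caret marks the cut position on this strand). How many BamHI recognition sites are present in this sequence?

GGATCC occurs starting at positions 21, 58, 65, 97.
BamHI cuts at 4 sites.

4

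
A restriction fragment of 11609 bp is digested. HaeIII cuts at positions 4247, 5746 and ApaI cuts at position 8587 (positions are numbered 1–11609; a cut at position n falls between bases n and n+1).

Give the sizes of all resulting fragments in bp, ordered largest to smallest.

4247, 3022, 2841, 1499 bp

Combined cut positions (sorted): 4247, 5746, 8587.
Linear molecule, 3 cuts → 4 fragments:
  4247 − 0 = 4247 bp
  5746 − 4247 = 1499 bp
  8587 − 5746 = 2841 bp
  11609 − 8587 = 3022 bp
Sorted largest to smallest: 4247, 3022, 2841, 1499 bp.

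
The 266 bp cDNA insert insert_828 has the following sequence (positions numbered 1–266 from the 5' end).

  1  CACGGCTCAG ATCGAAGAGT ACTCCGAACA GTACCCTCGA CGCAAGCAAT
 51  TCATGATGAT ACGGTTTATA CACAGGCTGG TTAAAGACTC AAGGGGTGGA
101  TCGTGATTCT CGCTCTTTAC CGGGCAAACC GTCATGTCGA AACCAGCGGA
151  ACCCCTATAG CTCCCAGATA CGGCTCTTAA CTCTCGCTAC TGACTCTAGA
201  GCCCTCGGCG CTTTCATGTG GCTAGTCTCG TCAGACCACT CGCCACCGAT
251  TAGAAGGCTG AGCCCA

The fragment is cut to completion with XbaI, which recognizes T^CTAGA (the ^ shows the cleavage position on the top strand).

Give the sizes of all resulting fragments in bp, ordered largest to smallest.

The XbaI site (TCTAGA) starts at position 195.
XbaI cuts after the first base of each site, so after position 195.
Linear molecule, 1 cut → 2 fragments:
  1–195 → 195 bp
  196–266 → 71 bp
Sorted largest to smallest: 195, 71 bp.

195, 71 bp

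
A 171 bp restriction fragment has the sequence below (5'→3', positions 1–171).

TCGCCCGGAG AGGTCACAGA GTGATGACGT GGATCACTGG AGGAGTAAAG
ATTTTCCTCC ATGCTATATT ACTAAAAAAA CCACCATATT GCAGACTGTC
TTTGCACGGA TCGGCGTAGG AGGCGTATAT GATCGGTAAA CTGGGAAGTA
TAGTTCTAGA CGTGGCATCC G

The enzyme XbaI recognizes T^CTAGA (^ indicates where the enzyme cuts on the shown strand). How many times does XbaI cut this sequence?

1

TCTAGA occurs starting at position 155.
XbaI cuts at 1 site.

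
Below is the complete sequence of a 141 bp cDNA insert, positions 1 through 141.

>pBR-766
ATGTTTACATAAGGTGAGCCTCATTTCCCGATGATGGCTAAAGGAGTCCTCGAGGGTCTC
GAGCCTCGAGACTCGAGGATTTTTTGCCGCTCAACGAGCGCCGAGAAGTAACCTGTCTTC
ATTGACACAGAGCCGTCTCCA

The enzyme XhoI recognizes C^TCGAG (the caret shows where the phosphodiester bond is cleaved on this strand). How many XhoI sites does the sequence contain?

4

CTCGAG occurs starting at positions 49, 58, 65, 72.
XhoI cuts at 4 sites.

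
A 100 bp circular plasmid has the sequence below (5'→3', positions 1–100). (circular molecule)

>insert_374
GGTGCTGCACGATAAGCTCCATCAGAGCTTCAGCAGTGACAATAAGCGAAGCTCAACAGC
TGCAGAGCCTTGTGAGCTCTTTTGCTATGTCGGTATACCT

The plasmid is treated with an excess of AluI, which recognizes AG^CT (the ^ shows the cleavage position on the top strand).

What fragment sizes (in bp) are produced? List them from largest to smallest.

40, 24, 17, 11, 8 bp

AluI sites (AGCT) start at positions 15, 26, 50, 58, 75.
AluI cuts after base 2 of each site, so after positions 16, 27, 51, 59, 76.
Circular molecule, 5 cuts → 5 fragments:
  17–27 → 11 bp
  28–51 → 24 bp
  52–59 → 8 bp
  60–76 → 17 bp
  77–100 then 1–16 → 24 + 16 = 40 bp
Sorted largest to smallest: 40, 24, 17, 11, 8 bp.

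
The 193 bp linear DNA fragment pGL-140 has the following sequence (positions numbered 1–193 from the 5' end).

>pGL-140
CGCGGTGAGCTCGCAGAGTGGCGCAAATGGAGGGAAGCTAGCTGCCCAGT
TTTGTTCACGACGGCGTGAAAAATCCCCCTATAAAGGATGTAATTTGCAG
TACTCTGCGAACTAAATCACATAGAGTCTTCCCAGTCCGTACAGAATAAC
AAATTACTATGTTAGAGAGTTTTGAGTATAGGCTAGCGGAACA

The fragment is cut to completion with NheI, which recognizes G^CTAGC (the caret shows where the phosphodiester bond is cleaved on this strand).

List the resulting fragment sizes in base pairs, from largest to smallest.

NheI sites (GCTAGC) start at positions 37, 182.
NheI cuts after the first base of each site, so after positions 37, 182.
Linear molecule, 2 cuts → 3 fragments:
  1–37 → 37 bp
  38–182 → 145 bp
  183–193 → 11 bp
Sorted largest to smallest: 145, 37, 11 bp.

145, 37, 11 bp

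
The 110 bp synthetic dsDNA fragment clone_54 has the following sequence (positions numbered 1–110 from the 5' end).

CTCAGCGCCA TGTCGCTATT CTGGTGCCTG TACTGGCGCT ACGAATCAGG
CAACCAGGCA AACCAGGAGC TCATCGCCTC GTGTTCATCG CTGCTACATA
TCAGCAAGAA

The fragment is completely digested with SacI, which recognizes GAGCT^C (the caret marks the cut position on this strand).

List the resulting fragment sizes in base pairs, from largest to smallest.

The SacI site (GAGCTC) starts at position 67.
SacI cuts after base 5 of each site (before the last base), so after position 71.
Linear molecule, 1 cut → 2 fragments:
  1–71 → 71 bp
  72–110 → 39 bp
Sorted largest to smallest: 71, 39 bp.

71, 39 bp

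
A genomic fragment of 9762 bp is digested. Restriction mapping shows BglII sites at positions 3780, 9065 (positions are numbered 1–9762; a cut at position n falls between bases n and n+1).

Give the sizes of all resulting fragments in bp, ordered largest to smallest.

5285, 3780, 697 bp

Linear molecule, 2 cuts → 3 fragments:
  3780 − 0 = 3780 bp
  9065 − 3780 = 5285 bp
  9762 − 9065 = 697 bp
Sorted largest to smallest: 5285, 3780, 697 bp.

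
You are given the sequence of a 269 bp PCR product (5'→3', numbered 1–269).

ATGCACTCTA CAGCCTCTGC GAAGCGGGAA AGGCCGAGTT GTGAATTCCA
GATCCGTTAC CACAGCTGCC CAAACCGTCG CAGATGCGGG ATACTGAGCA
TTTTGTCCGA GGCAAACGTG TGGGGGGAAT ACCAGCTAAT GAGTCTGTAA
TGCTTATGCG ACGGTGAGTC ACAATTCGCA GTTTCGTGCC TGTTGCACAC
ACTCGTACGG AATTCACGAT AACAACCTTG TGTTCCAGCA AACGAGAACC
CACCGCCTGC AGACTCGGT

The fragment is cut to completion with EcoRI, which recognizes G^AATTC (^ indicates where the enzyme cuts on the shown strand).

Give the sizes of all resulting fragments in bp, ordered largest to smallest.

EcoRI sites (GAATTC) start at positions 43, 210.
EcoRI cuts after the first base of each site, so after positions 43, 210.
Linear molecule, 2 cuts → 3 fragments:
  1–43 → 43 bp
  44–210 → 167 bp
  211–269 → 59 bp
Sorted largest to smallest: 167, 59, 43 bp.

167, 59, 43 bp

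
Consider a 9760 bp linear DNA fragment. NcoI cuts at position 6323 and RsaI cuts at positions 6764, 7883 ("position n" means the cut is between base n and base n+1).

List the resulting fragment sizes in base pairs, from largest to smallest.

Combined cut positions (sorted): 6323, 6764, 7883.
Linear molecule, 3 cuts → 4 fragments:
  6323 − 0 = 6323 bp
  6764 − 6323 = 441 bp
  7883 − 6764 = 1119 bp
  9760 − 7883 = 1877 bp
Sorted largest to smallest: 6323, 1877, 1119, 441 bp.

6323, 1877, 1119, 441 bp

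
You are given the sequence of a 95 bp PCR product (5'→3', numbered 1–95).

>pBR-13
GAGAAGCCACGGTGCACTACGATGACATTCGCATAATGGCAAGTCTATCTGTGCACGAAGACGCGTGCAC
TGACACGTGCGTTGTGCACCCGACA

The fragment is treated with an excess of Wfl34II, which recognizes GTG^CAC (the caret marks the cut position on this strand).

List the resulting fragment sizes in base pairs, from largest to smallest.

39, 19, 14, 14, 9 bp

Wfl34II sites (GTGCAC) start at positions 12, 51, 65, 84.
Wfl34II cuts after base 3 of each site, so after positions 14, 53, 67, 86.
Linear molecule, 4 cuts → 5 fragments:
  1–14 → 14 bp
  15–53 → 39 bp
  54–67 → 14 bp
  68–86 → 19 bp
  87–95 → 9 bp
Sorted largest to smallest: 39, 19, 14, 14, 9 bp.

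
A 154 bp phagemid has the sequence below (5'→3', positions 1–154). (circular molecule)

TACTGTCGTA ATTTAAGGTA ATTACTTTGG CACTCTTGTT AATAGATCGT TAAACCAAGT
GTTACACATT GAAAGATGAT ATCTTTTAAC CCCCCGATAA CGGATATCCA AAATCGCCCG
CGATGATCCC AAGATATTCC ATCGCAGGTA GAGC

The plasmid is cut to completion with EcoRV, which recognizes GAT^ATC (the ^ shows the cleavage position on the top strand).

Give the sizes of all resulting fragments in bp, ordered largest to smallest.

129, 25 bp

EcoRV sites (GATATC) start at positions 78, 103.
EcoRV cuts after base 3 of each site, so after positions 80, 105.
Circular molecule, 2 cuts → 2 fragments:
  81–105 → 25 bp
  106–154 then 1–80 → 49 + 80 = 129 bp
Sorted largest to smallest: 129, 25 bp.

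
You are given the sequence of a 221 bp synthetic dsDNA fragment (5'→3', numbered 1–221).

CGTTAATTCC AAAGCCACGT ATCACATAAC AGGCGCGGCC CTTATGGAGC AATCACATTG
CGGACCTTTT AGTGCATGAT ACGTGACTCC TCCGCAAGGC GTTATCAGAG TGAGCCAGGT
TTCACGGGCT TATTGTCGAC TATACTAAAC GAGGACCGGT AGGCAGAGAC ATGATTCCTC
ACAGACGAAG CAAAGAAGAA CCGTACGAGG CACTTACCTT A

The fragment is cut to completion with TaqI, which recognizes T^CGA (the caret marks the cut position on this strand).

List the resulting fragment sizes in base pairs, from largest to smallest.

The TaqI site (TCGA) starts at position 136.
TaqI cuts after the first base of each site, so after position 136.
Linear molecule, 1 cut → 2 fragments:
  1–136 → 136 bp
  137–221 → 85 bp
Sorted largest to smallest: 136, 85 bp.

136, 85 bp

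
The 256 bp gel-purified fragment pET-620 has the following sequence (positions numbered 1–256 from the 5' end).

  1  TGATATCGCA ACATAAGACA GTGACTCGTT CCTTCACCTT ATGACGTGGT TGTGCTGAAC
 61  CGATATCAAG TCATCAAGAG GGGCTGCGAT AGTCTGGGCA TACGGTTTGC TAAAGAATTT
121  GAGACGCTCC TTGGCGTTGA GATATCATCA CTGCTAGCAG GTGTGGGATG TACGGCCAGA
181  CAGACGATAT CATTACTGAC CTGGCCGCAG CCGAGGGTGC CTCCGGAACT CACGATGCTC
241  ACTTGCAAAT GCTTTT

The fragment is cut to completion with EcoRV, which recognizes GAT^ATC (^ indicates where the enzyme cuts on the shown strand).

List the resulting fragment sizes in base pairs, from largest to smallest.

79, 68, 60, 45, 4 bp

EcoRV sites (GATATC) start at positions 2, 62, 141, 186.
EcoRV cuts after base 3 of each site, so after positions 4, 64, 143, 188.
Linear molecule, 4 cuts → 5 fragments:
  1–4 → 4 bp
  5–64 → 60 bp
  65–143 → 79 bp
  144–188 → 45 bp
  189–256 → 68 bp
Sorted largest to smallest: 79, 68, 60, 45, 4 bp.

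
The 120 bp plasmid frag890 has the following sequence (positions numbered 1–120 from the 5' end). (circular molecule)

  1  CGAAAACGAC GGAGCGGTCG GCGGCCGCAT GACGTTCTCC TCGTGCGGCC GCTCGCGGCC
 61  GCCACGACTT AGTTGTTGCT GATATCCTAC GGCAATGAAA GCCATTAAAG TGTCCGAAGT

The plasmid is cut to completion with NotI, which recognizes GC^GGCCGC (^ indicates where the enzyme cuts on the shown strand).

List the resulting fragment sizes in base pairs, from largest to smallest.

86, 24, 10 bp

NotI sites (GCGGCCGC) start at positions 21, 45, 55.
NotI cuts after base 2 of each site, so after positions 22, 46, 56.
Circular molecule, 3 cuts → 3 fragments:
  23–46 → 24 bp
  47–56 → 10 bp
  57–120 then 1–22 → 64 + 22 = 86 bp
Sorted largest to smallest: 86, 24, 10 bp.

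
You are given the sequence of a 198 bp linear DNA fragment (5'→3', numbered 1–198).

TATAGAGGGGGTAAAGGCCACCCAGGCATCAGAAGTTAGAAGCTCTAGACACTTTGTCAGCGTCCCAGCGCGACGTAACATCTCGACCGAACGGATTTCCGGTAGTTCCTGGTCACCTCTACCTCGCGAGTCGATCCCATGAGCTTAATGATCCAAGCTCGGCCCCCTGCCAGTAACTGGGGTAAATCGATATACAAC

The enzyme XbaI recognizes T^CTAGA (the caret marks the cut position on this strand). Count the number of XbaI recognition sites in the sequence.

TCTAGA occurs starting at position 44.
XbaI cuts at 1 site.

1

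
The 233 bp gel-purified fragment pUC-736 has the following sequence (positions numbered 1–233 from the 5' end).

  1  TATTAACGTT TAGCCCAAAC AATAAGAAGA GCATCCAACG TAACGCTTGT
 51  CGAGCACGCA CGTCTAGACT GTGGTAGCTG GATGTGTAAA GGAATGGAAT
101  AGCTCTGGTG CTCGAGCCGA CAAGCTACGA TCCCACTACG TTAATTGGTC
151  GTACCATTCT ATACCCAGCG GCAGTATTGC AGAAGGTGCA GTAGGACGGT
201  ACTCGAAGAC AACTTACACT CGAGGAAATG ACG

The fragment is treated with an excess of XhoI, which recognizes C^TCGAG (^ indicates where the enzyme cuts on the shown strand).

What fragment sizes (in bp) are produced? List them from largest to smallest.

111, 108, 14 bp

XhoI sites (CTCGAG) start at positions 111, 219.
XhoI cuts after the first base of each site, so after positions 111, 219.
Linear molecule, 2 cuts → 3 fragments:
  1–111 → 111 bp
  112–219 → 108 bp
  220–233 → 14 bp
Sorted largest to smallest: 111, 108, 14 bp.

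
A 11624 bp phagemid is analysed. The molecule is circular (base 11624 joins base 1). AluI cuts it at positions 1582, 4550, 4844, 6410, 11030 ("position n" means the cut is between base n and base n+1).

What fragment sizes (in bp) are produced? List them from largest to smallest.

Circular molecule, 5 cuts → 5 fragments:
  4550 − 1582 = 2968 bp
  4844 − 4550 = 294 bp
  6410 − 4844 = 1566 bp
  11030 − 6410 = 4620 bp
  wrap: 11624 − 11030 + 1582 = 2176 bp
Sorted largest to smallest: 4620, 2968, 2176, 1566, 294 bp.

4620, 2968, 2176, 1566, 294 bp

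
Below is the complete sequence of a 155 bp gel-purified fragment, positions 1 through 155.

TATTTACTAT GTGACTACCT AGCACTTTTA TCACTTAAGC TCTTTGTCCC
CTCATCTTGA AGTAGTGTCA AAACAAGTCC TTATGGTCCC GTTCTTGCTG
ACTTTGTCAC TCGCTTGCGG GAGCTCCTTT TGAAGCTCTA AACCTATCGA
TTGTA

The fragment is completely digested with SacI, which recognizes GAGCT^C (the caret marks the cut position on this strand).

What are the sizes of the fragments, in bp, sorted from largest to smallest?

125, 30 bp

The SacI site (GAGCTC) starts at position 121.
SacI cuts after base 5 of each site (before the last base), so after position 125.
Linear molecule, 1 cut → 2 fragments:
  1–125 → 125 bp
  126–155 → 30 bp
Sorted largest to smallest: 125, 30 bp.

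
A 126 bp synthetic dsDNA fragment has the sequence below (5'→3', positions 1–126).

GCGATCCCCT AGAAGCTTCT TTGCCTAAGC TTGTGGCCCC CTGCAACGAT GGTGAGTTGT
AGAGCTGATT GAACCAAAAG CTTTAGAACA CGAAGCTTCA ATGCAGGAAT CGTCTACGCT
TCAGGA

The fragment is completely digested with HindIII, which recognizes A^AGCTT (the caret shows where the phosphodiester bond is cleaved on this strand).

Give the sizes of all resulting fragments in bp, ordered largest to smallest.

HindIII sites (AAGCTT) start at positions 13, 27, 78, 93.
HindIII cuts after the first base of each site, so after positions 13, 27, 78, 93.
Linear molecule, 4 cuts → 5 fragments:
  1–13 → 13 bp
  14–27 → 14 bp
  28–78 → 51 bp
  79–93 → 15 bp
  94–126 → 33 bp
Sorted largest to smallest: 51, 33, 15, 14, 13 bp.

51, 33, 15, 14, 13 bp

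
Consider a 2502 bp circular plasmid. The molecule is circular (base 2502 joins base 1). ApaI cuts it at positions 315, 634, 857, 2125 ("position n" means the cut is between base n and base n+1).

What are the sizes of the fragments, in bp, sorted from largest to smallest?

Circular molecule, 4 cuts → 4 fragments:
  634 − 315 = 319 bp
  857 − 634 = 223 bp
  2125 − 857 = 1268 bp
  wrap: 2502 − 2125 + 315 = 692 bp
Sorted largest to smallest: 1268, 692, 319, 223 bp.

1268, 692, 319, 223 bp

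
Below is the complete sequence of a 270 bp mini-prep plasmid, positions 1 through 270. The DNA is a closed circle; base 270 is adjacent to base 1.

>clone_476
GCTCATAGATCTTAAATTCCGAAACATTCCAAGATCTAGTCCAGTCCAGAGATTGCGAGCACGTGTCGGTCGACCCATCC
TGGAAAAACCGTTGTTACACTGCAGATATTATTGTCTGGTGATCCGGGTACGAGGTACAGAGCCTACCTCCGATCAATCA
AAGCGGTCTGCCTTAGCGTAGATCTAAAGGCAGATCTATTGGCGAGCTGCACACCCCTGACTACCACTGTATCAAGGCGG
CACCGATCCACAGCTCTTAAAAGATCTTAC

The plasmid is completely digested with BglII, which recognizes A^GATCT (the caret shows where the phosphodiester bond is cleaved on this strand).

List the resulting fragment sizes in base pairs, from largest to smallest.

BglII sites (AGATCT) start at positions 7, 32, 180, 192, 262.
BglII cuts after the first base of each site, so after positions 7, 32, 180, 192, 262.
Circular molecule, 5 cuts → 5 fragments:
  8–32 → 25 bp
  33–180 → 148 bp
  181–192 → 12 bp
  193–262 → 70 bp
  263–270 then 1–7 → 8 + 7 = 15 bp
Sorted largest to smallest: 148, 70, 25, 15, 12 bp.

148, 70, 25, 15, 12 bp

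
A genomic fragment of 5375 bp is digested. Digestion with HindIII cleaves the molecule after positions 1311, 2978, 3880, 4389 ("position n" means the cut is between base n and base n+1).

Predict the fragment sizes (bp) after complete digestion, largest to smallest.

Linear molecule, 4 cuts → 5 fragments:
  1311 − 0 = 1311 bp
  2978 − 1311 = 1667 bp
  3880 − 2978 = 902 bp
  4389 − 3880 = 509 bp
  5375 − 4389 = 986 bp
Sorted largest to smallest: 1667, 1311, 986, 902, 509 bp.

1667, 1311, 986, 902, 509 bp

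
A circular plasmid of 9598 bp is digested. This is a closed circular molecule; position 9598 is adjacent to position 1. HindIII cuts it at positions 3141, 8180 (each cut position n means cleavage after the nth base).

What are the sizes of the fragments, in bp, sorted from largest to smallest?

Circular molecule, 2 cuts → 2 fragments:
  8180 − 3141 = 5039 bp
  wrap: 9598 − 8180 + 3141 = 4559 bp
Sorted largest to smallest: 5039, 4559 bp.

5039, 4559 bp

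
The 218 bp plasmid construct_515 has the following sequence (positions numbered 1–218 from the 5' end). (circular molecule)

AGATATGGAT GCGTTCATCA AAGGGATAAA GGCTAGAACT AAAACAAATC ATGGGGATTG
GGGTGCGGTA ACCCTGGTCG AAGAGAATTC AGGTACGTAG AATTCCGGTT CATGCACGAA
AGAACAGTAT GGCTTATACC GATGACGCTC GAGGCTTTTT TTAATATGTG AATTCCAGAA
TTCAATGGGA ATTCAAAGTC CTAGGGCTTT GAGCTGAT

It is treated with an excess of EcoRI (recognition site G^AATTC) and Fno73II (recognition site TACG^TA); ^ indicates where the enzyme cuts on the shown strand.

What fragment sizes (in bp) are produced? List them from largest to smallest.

EcoRI sites (GAATTC) start at positions 85, 100, 170, 178, 189.
EcoRI cuts after the first base of each site, so after positions 85, 100, 170, 178, 189.
The Fno73II site (TACGTA) starts at position 94.
Fno73II cuts after base 4 of each site, so after position 97.
Combined cut positions: 85, 97, 100, 170, 178, 189.
Circular molecule, 6 cuts → 6 fragments:
  86–97 → 12 bp
  98–100 → 3 bp
  101–170 → 70 bp
  171–178 → 8 bp
  179–189 → 11 bp
  190–218 then 1–85 → 29 + 85 = 114 bp
Sorted largest to smallest: 114, 70, 12, 11, 8, 3 bp.

114, 70, 12, 11, 8, 3 bp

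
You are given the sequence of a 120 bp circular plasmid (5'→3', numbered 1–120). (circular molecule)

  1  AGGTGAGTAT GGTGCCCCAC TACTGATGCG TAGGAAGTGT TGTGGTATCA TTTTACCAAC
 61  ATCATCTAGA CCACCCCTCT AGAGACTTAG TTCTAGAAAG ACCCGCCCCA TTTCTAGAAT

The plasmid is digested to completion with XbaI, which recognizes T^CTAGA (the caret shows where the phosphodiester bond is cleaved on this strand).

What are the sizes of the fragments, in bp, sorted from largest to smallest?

72, 21, 14, 13 bp

XbaI sites (TCTAGA) start at positions 65, 78, 92, 113.
XbaI cuts after the first base of each site, so after positions 65, 78, 92, 113.
Circular molecule, 4 cuts → 4 fragments:
  66–78 → 13 bp
  79–92 → 14 bp
  93–113 → 21 bp
  114–120 then 1–65 → 7 + 65 = 72 bp
Sorted largest to smallest: 72, 21, 14, 13 bp.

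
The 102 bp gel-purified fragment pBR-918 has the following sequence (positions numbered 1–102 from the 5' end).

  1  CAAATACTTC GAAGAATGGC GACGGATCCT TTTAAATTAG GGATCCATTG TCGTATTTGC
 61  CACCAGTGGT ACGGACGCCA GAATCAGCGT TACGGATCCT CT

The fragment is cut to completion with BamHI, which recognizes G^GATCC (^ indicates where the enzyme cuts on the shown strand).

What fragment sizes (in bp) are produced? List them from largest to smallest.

BamHI sites (GGATCC) start at positions 24, 41, 94.
BamHI cuts after the first base of each site, so after positions 24, 41, 94.
Linear molecule, 3 cuts → 4 fragments:
  1–24 → 24 bp
  25–41 → 17 bp
  42–94 → 53 bp
  95–102 → 8 bp
Sorted largest to smallest: 53, 24, 17, 8 bp.

53, 24, 17, 8 bp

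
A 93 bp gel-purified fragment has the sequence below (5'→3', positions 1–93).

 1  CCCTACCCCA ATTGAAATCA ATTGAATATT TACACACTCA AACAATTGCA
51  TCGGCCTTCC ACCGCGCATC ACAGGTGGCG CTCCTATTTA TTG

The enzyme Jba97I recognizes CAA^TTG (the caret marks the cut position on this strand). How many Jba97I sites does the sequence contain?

3

CAATTG occurs starting at positions 9, 19, 43.
Jba97I cuts at 3 sites.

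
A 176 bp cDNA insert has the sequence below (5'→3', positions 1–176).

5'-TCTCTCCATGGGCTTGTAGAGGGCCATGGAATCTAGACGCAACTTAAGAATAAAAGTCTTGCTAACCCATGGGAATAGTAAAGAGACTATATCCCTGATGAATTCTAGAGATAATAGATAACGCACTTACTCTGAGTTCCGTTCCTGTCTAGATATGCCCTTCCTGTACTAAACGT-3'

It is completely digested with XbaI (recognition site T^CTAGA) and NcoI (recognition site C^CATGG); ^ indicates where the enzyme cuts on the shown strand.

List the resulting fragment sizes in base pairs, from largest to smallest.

44, 37, 35, 28, 18, 8, 6 bp

XbaI sites (TCTAGA) start at positions 32, 104, 148.
XbaI cuts after the first base of each site, so after positions 32, 104, 148.
NcoI sites (CCATGG) start at positions 6, 24, 67.
NcoI cuts after the first base of each site, so after positions 6, 24, 67.
Combined cut positions: 6, 24, 32, 67, 104, 148.
Linear molecule, 6 cuts → 7 fragments:
  1–6 → 6 bp
  7–24 → 18 bp
  25–32 → 8 bp
  33–67 → 35 bp
  68–104 → 37 bp
  105–148 → 44 bp
  149–176 → 28 bp
Sorted largest to smallest: 44, 37, 35, 28, 18, 8, 6 bp.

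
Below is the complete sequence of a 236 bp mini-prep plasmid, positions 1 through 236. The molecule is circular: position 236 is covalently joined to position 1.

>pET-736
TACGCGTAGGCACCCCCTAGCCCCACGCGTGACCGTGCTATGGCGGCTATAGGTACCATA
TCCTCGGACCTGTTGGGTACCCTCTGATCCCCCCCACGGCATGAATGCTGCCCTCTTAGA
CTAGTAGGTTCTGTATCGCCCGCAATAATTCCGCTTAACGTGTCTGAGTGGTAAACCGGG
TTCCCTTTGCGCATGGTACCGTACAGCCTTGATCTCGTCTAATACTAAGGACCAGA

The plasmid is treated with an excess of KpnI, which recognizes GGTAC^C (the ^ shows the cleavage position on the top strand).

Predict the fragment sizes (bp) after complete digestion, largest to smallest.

119, 93, 24 bp

KpnI sites (GGTACC) start at positions 52, 76, 195.
KpnI cuts after base 5 of each site (before the last base), so after positions 56, 80, 199.
Circular molecule, 3 cuts → 3 fragments:
  57–80 → 24 bp
  81–199 → 119 bp
  200–236 then 1–56 → 37 + 56 = 93 bp
Sorted largest to smallest: 119, 93, 24 bp.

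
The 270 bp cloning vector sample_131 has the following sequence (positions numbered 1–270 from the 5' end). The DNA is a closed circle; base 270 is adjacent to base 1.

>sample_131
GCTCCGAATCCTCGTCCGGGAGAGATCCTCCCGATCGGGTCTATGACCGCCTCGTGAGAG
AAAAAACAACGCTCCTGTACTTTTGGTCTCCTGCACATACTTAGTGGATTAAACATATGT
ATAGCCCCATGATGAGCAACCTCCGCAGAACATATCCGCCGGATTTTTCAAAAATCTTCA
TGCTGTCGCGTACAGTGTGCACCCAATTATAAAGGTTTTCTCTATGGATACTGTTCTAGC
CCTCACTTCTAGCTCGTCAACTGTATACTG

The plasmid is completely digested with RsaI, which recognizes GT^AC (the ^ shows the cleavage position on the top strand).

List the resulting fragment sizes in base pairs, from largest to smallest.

157, 113 bp

RsaI sites (GTAC) start at positions 77, 190.
RsaI cuts after base 2 of each site, so after positions 78, 191.
Circular molecule, 2 cuts → 2 fragments:
  79–191 → 113 bp
  192–270 then 1–78 → 79 + 78 = 157 bp
Sorted largest to smallest: 157, 113 bp.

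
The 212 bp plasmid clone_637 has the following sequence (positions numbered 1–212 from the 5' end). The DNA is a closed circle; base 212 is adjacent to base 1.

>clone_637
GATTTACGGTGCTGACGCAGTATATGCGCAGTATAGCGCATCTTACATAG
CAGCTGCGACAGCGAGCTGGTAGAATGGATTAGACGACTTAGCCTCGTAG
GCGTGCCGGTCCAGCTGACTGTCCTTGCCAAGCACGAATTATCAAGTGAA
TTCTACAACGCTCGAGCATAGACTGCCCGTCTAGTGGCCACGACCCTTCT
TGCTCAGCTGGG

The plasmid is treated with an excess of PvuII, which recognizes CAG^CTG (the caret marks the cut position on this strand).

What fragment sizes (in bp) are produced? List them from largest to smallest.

PvuII sites (CAGCTG) start at positions 51, 112, 205.
PvuII cuts after base 3 of each site, so after positions 53, 114, 207.
Circular molecule, 3 cuts → 3 fragments:
  54–114 → 61 bp
  115–207 → 93 bp
  208–212 then 1–53 → 5 + 53 = 58 bp
Sorted largest to smallest: 93, 61, 58 bp.

93, 61, 58 bp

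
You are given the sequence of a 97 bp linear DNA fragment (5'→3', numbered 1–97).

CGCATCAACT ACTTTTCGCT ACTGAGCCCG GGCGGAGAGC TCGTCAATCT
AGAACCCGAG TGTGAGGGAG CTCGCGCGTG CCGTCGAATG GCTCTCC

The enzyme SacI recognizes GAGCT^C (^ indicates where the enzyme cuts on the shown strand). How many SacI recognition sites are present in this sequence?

2

GAGCTC occurs starting at positions 37, 68.
SacI cuts at 2 sites.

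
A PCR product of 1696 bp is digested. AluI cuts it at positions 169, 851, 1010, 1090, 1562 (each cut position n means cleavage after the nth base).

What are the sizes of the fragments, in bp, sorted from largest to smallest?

Linear molecule, 5 cuts → 6 fragments:
  169 − 0 = 169 bp
  851 − 169 = 682 bp
  1010 − 851 = 159 bp
  1090 − 1010 = 80 bp
  1562 − 1090 = 472 bp
  1696 − 1562 = 134 bp
Sorted largest to smallest: 682, 472, 169, 159, 134, 80 bp.

682, 472, 169, 159, 134, 80 bp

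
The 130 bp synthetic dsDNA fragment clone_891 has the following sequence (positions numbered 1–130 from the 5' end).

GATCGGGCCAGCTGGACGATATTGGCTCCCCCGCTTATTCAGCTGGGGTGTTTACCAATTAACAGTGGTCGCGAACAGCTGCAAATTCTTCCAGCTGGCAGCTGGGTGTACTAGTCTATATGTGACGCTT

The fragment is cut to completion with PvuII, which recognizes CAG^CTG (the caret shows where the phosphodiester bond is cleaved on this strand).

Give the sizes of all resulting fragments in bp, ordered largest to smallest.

PvuII sites (CAGCTG) start at positions 9, 40, 76, 92, 99.
PvuII cuts after base 3 of each site, so after positions 11, 42, 78, 94, 101.
Linear molecule, 5 cuts → 6 fragments:
  1–11 → 11 bp
  12–42 → 31 bp
  43–78 → 36 bp
  79–94 → 16 bp
  95–101 → 7 bp
  102–130 → 29 bp
Sorted largest to smallest: 36, 31, 29, 16, 11, 7 bp.

36, 31, 29, 16, 11, 7 bp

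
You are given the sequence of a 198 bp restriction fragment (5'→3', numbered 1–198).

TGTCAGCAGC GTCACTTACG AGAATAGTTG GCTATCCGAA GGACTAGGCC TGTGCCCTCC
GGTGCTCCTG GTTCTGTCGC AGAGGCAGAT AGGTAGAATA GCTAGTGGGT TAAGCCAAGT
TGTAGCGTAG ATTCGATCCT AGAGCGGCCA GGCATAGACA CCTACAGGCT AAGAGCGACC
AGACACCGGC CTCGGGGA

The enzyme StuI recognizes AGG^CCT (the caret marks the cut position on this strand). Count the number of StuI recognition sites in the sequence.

AGGCCT occurs starting at position 46.
StuI cuts at 1 site.

1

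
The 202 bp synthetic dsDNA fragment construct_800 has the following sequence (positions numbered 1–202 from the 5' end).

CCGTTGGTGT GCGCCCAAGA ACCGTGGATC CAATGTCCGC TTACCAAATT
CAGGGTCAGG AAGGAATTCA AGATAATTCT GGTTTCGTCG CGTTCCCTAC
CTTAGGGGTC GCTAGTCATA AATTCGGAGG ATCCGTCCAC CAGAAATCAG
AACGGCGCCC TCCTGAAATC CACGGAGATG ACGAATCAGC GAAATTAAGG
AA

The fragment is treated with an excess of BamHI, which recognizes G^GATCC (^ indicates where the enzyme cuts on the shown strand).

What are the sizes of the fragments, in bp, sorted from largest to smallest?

103, 73, 26 bp

BamHI sites (GGATCC) start at positions 26, 129.
BamHI cuts after the first base of each site, so after positions 26, 129.
Linear molecule, 2 cuts → 3 fragments:
  1–26 → 26 bp
  27–129 → 103 bp
  130–202 → 73 bp
Sorted largest to smallest: 103, 73, 26 bp.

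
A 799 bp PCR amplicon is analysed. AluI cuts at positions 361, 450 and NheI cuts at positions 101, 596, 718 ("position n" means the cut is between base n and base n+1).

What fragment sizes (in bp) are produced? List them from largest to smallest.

260, 146, 122, 101, 89, 81 bp

Combined cut positions (sorted): 101, 361, 450, 596, 718.
Linear molecule, 5 cuts → 6 fragments:
  101 − 0 = 101 bp
  361 − 101 = 260 bp
  450 − 361 = 89 bp
  596 − 450 = 146 bp
  718 − 596 = 122 bp
  799 − 718 = 81 bp
Sorted largest to smallest: 260, 146, 122, 101, 89, 81 bp.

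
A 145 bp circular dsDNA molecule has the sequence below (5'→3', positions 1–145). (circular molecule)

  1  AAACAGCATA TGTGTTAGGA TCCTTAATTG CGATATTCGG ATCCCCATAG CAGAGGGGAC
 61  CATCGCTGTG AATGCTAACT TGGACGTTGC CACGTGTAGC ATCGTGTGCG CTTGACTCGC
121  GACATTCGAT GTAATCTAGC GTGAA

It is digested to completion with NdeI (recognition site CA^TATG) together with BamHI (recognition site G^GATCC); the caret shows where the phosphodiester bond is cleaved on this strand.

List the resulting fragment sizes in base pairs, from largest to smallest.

The NdeI site (CATATG) starts at position 7.
NdeI cuts after base 2 of each site, so after position 8.
BamHI sites (GGATCC) start at positions 18, 39.
BamHI cuts after the first base of each site, so after positions 18, 39.
Combined cut positions: 8, 18, 39.
Circular molecule, 3 cuts → 3 fragments:
  9–18 → 10 bp
  19–39 → 21 bp
  40–145 then 1–8 → 106 + 8 = 114 bp
Sorted largest to smallest: 114, 21, 10 bp.

114, 21, 10 bp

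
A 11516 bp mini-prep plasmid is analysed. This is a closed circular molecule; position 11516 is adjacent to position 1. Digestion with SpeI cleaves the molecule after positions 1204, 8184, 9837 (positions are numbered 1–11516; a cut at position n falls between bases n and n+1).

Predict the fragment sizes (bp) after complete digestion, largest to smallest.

Circular molecule, 3 cuts → 3 fragments:
  8184 − 1204 = 6980 bp
  9837 − 8184 = 1653 bp
  wrap: 11516 − 9837 + 1204 = 2883 bp
Sorted largest to smallest: 6980, 2883, 1653 bp.

6980, 2883, 1653 bp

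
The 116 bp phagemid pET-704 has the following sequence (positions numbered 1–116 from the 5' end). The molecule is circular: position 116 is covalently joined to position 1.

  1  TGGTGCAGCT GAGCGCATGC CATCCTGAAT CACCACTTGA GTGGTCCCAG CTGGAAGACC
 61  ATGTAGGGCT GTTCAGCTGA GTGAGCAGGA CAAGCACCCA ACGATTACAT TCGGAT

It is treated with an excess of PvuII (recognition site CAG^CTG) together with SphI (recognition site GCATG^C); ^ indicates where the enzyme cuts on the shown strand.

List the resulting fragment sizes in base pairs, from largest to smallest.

48, 31, 26, 11 bp

PvuII sites (CAGCTG) start at positions 6, 48, 74.
PvuII cuts after base 3 of each site, so after positions 8, 50, 76.
The SphI site (GCATGC) starts at position 15.
SphI cuts after base 5 of each site (before the last base), so after position 19.
Combined cut positions: 8, 19, 50, 76.
Circular molecule, 4 cuts → 4 fragments:
  9–19 → 11 bp
  20–50 → 31 bp
  51–76 → 26 bp
  77–116 then 1–8 → 40 + 8 = 48 bp
Sorted largest to smallest: 48, 31, 26, 11 bp.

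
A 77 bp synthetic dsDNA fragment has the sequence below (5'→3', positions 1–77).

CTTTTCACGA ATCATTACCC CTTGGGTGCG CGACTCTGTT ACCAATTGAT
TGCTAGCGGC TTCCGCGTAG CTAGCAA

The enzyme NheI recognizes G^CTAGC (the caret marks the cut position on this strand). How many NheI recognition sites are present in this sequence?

GCTAGC occurs starting at positions 52, 70.
NheI cuts at 2 sites.

2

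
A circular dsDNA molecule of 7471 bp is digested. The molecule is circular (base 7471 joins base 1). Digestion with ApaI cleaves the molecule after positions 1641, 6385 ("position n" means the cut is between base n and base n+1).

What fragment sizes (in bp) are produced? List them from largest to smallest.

Circular molecule, 2 cuts → 2 fragments:
  6385 − 1641 = 4744 bp
  wrap: 7471 − 6385 + 1641 = 2727 bp
Sorted largest to smallest: 4744, 2727 bp.

4744, 2727 bp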